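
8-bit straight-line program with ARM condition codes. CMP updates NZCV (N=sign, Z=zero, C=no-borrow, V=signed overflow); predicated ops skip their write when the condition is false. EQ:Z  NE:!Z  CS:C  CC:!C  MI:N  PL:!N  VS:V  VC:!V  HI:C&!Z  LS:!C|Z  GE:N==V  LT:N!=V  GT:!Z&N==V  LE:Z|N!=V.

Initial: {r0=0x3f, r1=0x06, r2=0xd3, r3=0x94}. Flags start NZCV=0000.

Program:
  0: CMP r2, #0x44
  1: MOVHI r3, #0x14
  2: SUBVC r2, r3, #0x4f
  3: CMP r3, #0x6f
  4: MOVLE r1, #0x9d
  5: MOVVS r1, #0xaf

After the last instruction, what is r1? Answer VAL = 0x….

[0] flags=1010 → (cmp)
[1] flags=1010 HI?T → r3=0x14
[2] flags=1010 VC?T → r2=0xc5
[3] flags=1000 → (cmp)
[4] flags=1000 LE?T → r1=0x9d
[5] flags=1000 VS?F → skip

VAL = 0x9d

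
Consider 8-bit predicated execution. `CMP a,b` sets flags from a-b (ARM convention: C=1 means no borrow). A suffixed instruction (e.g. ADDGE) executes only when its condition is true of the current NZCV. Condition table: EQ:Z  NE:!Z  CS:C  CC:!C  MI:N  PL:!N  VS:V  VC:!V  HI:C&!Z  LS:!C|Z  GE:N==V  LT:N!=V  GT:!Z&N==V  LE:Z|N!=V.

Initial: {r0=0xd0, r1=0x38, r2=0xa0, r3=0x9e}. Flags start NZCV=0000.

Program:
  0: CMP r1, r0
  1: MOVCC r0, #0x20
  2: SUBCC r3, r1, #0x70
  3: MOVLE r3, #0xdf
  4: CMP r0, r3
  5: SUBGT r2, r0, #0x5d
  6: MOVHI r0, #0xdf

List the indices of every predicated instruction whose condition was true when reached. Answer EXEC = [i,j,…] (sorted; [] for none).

EXEC = [1,2,5]

0: ✓ CMP  NZCV=0000
1: ✓ MOVCC  r0←0x20
2: ✓ SUBCC  r3←0xc8
3: · MOVLE
4: ✓ CMP  NZCV=0000
5: ✓ SUBGT  r2←0xc3
6: · MOVHI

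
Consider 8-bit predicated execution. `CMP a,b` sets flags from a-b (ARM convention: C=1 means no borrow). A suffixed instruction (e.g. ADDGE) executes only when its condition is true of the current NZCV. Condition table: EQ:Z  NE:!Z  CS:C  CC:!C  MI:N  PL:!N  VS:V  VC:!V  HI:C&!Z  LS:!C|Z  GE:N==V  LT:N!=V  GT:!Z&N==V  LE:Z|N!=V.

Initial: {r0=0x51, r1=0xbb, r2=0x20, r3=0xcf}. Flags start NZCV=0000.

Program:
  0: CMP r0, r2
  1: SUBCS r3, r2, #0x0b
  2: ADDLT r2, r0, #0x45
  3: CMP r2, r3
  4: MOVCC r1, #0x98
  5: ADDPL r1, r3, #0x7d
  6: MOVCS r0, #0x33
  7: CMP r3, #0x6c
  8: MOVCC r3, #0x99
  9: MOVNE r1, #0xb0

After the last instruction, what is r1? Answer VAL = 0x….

0: ✓ CMP  NZCV=0010
1: ✓ SUBCS  r3←0x15
2: · ADDLT
3: ✓ CMP  NZCV=0010
4: · MOVCC
5: ✓ ADDPL  r1←0x92
6: ✓ MOVCS  r0←0x33
7: ✓ CMP  NZCV=1000
8: ✓ MOVCC  r3←0x99
9: ✓ MOVNE  r1←0xb0

VAL = 0xb0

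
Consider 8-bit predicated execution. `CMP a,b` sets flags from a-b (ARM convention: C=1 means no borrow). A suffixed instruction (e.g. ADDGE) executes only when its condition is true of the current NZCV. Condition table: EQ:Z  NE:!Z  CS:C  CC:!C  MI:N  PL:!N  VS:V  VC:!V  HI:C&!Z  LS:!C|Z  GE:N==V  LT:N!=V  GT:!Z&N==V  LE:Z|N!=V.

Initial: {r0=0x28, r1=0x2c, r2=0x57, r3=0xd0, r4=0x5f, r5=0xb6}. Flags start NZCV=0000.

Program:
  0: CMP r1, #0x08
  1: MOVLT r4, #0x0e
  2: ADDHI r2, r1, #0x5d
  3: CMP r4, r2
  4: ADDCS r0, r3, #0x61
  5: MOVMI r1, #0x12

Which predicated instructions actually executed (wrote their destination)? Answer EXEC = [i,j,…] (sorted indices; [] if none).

EXEC = [2,5]

0: ✓ CMP  NZCV=0010
1: · MOVLT
2: ✓ ADDHI  r2←0x89
3: ✓ CMP  NZCV=1001
4: · ADDCS
5: ✓ MOVMI  r1←0x12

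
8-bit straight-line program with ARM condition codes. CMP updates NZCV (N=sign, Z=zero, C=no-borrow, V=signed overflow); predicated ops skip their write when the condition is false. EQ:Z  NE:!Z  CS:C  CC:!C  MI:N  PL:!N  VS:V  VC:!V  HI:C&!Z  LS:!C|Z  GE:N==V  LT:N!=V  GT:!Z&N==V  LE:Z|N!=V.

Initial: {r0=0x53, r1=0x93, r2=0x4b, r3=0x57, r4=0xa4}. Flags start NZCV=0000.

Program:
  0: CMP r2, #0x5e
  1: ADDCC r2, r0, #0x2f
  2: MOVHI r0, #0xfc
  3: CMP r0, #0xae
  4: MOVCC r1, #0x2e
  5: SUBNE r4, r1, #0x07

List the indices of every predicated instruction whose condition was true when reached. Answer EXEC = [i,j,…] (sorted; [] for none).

[0] flags=1000 → (cmp)
[1] flags=1000 CC?T → r2=0x82
[2] flags=1000 HI?F → skip
[3] flags=1001 → (cmp)
[4] flags=1001 CC?T → r1=0x2e
[5] flags=1001 NE?T → r4=0x27

EXEC = [1,4,5]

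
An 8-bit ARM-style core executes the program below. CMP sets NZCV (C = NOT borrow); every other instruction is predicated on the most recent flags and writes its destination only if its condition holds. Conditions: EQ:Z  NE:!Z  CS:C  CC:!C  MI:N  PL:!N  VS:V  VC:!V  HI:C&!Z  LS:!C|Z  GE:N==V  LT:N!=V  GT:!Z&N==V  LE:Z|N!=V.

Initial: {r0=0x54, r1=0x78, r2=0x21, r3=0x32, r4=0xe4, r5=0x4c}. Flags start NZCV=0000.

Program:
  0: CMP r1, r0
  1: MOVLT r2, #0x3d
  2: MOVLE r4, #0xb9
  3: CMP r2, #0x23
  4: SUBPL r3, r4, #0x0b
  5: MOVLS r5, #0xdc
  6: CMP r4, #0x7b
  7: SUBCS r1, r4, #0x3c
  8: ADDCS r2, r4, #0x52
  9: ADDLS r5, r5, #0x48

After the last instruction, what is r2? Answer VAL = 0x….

VAL = 0x36

[0] flags=0010 → (cmp)
[1] flags=0010 LT?F → skip
[2] flags=0010 LE?F → skip
[3] flags=1000 → (cmp)
[4] flags=1000 PL?F → skip
[5] flags=1000 LS?T → r5=0xdc
[6] flags=0011 → (cmp)
[7] flags=0011 CS?T → r1=0xa8
[8] flags=0011 CS?T → r2=0x36
[9] flags=0011 LS?F → skip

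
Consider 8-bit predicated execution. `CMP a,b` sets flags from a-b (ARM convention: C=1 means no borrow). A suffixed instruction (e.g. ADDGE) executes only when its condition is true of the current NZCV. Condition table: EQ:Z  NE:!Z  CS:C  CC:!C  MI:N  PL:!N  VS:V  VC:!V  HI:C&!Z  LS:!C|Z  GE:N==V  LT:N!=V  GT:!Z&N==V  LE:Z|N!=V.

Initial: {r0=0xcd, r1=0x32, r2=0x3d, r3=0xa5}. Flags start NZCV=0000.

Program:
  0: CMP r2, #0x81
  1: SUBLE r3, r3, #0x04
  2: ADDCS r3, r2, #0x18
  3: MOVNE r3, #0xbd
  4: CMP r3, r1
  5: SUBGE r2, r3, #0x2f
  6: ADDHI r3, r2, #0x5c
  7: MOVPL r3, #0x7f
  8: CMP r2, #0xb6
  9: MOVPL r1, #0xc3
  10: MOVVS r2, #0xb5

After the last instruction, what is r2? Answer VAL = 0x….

VAL = 0xb5

[0] flags=1001 → (cmp)
[1] flags=1001 LE?F → skip
[2] flags=1001 CS?F → skip
[3] flags=1001 NE?T → r3=0xbd
[4] flags=1010 → (cmp)
[5] flags=1010 GE?F → skip
[6] flags=1010 HI?T → r3=0x99
[7] flags=1010 PL?F → skip
[8] flags=1001 → (cmp)
[9] flags=1001 PL?F → skip
[10] flags=1001 VS?T → r2=0xb5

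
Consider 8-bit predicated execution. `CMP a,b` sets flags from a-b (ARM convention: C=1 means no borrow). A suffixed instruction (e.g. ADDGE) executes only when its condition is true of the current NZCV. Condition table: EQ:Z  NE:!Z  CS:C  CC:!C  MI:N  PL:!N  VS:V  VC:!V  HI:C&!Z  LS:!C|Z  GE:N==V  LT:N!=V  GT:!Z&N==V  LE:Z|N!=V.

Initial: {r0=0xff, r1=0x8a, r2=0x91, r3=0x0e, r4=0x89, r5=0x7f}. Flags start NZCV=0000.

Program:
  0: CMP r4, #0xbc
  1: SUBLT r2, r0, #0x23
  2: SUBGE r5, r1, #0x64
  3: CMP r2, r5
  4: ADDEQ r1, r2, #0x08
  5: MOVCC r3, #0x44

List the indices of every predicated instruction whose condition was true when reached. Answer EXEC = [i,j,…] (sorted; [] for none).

[0] flags=1000 → (cmp)
[1] flags=1000 LT?T → r2=0xdc
[2] flags=1000 GE?F → skip
[3] flags=0011 → (cmp)
[4] flags=0011 EQ?F → skip
[5] flags=0011 CC?F → skip

EXEC = [1]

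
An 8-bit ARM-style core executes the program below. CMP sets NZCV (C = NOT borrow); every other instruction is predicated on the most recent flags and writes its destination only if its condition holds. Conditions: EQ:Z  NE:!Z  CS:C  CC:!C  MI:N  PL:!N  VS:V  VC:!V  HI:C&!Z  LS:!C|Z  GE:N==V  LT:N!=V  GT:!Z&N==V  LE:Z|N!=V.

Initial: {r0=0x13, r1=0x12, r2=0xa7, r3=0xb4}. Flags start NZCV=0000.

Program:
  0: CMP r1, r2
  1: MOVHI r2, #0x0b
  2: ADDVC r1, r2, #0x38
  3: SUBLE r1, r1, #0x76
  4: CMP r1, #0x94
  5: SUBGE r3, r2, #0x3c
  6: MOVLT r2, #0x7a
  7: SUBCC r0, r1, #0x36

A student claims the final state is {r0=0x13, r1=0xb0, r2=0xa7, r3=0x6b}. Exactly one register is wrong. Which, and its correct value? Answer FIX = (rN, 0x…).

0: ✓ CMP  NZCV=0000
1: · MOVHI
2: ✓ ADDVC  r1←0xdf
3: · SUBLE
4: ✓ CMP  NZCV=0010
5: ✓ SUBGE  r3←0x6b
6: · MOVLT
7: · SUBCC

FIX = (r1, 0xdf)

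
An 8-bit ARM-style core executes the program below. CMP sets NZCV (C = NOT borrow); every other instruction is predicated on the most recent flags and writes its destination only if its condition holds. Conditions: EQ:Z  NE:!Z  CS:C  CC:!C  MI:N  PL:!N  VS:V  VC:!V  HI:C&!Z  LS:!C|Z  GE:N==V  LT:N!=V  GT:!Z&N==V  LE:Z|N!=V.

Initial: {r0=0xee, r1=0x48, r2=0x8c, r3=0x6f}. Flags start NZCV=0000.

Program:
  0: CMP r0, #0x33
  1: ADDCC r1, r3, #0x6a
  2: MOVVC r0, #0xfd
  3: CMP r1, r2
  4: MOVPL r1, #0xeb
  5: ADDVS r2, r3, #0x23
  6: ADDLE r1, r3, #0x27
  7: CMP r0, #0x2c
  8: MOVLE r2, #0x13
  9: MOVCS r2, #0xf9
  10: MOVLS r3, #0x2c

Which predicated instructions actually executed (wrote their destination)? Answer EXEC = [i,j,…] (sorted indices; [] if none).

0: ✓ CMP  NZCV=1010
1: · ADDCC
2: ✓ MOVVC  r0←0xfd
3: ✓ CMP  NZCV=1001
4: · MOVPL
5: ✓ ADDVS  r2←0x92
6: · ADDLE
7: ✓ CMP  NZCV=1010
8: ✓ MOVLE  r2←0x13
9: ✓ MOVCS  r2←0xf9
10: · MOVLS

EXEC = [2,5,8,9]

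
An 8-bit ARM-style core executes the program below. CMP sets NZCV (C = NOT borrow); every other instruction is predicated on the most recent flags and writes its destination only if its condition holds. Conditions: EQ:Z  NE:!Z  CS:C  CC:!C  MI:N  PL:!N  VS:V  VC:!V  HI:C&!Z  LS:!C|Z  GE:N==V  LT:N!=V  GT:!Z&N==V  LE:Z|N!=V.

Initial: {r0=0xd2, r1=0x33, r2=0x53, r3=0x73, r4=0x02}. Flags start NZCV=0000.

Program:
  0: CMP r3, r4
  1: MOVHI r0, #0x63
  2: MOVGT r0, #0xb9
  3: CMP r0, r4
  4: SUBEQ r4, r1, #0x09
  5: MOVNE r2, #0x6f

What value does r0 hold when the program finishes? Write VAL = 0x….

0: ✓ CMP  NZCV=0010
1: ✓ MOVHI  r0←0x63
2: ✓ MOVGT  r0←0xb9
3: ✓ CMP  NZCV=1010
4: · SUBEQ
5: ✓ MOVNE  r2←0x6f

VAL = 0xb9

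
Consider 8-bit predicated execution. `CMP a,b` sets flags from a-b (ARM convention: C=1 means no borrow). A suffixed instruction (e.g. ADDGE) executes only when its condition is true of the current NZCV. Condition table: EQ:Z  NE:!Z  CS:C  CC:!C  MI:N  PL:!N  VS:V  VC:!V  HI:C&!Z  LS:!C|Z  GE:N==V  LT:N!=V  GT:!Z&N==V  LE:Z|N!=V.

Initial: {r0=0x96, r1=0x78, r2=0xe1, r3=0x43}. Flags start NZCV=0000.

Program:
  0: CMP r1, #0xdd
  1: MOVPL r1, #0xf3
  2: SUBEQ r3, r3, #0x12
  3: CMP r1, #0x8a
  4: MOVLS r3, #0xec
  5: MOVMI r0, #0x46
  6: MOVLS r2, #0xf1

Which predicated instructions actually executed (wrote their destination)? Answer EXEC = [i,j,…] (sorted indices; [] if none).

[0] flags=1001 → (cmp)
[1] flags=1001 PL?F → skip
[2] flags=1001 EQ?F → skip
[3] flags=1001 → (cmp)
[4] flags=1001 LS?T → r3=0xec
[5] flags=1001 MI?T → r0=0x46
[6] flags=1001 LS?T → r2=0xf1

EXEC = [4,5,6]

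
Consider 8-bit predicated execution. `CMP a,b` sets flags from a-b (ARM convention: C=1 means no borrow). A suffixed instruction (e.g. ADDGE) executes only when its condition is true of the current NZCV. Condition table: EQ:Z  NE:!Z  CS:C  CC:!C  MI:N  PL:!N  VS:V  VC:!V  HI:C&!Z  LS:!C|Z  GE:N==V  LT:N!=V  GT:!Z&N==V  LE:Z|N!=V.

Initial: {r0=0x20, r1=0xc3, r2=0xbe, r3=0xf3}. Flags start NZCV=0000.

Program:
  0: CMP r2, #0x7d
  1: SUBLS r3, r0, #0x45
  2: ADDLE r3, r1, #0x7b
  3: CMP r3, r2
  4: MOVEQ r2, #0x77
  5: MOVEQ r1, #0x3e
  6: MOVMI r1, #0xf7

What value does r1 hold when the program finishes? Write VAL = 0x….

VAL = 0xf7

0: ✓ CMP  NZCV=0011
1: · SUBLS
2: ✓ ADDLE  r3←0x3e
3: ✓ CMP  NZCV=1001
4: · MOVEQ
5: · MOVEQ
6: ✓ MOVMI  r1←0xf7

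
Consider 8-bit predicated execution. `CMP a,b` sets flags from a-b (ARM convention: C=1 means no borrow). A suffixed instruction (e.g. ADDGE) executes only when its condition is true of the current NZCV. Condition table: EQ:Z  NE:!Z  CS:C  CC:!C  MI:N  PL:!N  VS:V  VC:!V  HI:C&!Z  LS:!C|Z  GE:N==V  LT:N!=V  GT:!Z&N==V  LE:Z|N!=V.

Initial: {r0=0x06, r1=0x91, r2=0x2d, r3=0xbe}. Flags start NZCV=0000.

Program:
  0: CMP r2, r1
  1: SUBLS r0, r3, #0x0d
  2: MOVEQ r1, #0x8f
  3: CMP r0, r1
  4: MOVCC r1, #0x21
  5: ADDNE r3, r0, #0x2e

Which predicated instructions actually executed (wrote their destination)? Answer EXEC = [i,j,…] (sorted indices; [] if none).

[0] flags=1001 → (cmp)
[1] flags=1001 LS?T → r0=0xb1
[2] flags=1001 EQ?F → skip
[3] flags=0010 → (cmp)
[4] flags=0010 CC?F → skip
[5] flags=0010 NE?T → r3=0xdf

EXEC = [1,5]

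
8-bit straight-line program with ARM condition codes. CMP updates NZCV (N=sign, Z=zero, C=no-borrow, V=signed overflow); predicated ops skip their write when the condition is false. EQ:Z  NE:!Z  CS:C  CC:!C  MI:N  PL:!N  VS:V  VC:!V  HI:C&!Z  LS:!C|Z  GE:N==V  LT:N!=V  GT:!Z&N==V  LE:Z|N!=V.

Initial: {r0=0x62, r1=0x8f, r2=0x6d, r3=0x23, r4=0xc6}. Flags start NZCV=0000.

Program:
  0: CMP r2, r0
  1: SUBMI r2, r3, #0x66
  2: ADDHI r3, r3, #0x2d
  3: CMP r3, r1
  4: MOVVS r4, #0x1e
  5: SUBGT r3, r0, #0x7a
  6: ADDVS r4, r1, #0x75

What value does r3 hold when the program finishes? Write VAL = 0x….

0: ✓ CMP  NZCV=0010
1: · SUBMI
2: ✓ ADDHI  r3←0x50
3: ✓ CMP  NZCV=1001
4: ✓ MOVVS  r4←0x1e
5: ✓ SUBGT  r3←0xe8
6: ✓ ADDVS  r4←0x04

VAL = 0xe8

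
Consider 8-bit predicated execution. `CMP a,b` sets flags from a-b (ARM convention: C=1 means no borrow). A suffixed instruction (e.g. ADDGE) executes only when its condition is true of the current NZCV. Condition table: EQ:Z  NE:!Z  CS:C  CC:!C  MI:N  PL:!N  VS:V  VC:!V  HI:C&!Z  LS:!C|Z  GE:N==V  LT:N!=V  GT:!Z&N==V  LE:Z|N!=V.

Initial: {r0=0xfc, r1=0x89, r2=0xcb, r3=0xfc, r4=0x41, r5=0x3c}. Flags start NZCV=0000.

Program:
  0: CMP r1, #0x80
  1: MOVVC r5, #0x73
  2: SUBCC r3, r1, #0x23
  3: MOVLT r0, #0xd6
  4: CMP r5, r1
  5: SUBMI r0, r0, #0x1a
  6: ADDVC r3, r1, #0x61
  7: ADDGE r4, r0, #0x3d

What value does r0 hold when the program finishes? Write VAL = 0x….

[0] flags=0010 → (cmp)
[1] flags=0010 VC?T → r5=0x73
[2] flags=0010 CC?F → skip
[3] flags=0010 LT?F → skip
[4] flags=1001 → (cmp)
[5] flags=1001 MI?T → r0=0xe2
[6] flags=1001 VC?F → skip
[7] flags=1001 GE?T → r4=0x1f

VAL = 0xe2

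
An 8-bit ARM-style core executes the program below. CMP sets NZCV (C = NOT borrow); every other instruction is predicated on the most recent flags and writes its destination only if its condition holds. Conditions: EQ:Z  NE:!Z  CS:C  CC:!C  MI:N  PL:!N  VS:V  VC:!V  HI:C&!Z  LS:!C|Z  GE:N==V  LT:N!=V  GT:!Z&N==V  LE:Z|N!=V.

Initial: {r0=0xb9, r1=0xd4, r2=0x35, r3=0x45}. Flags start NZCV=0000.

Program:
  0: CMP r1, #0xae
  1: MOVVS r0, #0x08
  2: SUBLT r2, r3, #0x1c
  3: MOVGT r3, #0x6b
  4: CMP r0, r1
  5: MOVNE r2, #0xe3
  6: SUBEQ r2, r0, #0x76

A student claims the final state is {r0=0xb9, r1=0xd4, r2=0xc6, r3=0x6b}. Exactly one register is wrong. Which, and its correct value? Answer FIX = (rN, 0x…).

[0] flags=0010 → (cmp)
[1] flags=0010 VS?F → skip
[2] flags=0010 LT?F → skip
[3] flags=0010 GT?T → r3=0x6b
[4] flags=1000 → (cmp)
[5] flags=1000 NE?T → r2=0xe3
[6] flags=1000 EQ?F → skip

FIX = (r2, 0xe3)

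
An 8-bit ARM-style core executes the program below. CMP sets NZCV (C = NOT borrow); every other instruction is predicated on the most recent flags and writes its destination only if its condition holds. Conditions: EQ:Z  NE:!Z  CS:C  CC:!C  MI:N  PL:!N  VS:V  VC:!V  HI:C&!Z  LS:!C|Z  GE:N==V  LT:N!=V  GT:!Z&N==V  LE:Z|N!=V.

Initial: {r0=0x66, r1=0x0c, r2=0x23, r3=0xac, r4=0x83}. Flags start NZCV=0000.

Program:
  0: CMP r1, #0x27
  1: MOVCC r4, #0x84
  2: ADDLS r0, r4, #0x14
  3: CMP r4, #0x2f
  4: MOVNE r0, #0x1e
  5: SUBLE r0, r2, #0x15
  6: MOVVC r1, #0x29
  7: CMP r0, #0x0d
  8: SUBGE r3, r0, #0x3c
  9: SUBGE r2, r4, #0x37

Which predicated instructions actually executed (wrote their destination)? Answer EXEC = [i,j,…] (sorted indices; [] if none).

0: ✓ CMP  NZCV=1000
1: ✓ MOVCC  r4←0x84
2: ✓ ADDLS  r0←0x98
3: ✓ CMP  NZCV=0011
4: ✓ MOVNE  r0←0x1e
5: ✓ SUBLE  r0←0x0e
6: · MOVVC
7: ✓ CMP  NZCV=0010
8: ✓ SUBGE  r3←0xd2
9: ✓ SUBGE  r2←0x4d

EXEC = [1,2,4,5,8,9]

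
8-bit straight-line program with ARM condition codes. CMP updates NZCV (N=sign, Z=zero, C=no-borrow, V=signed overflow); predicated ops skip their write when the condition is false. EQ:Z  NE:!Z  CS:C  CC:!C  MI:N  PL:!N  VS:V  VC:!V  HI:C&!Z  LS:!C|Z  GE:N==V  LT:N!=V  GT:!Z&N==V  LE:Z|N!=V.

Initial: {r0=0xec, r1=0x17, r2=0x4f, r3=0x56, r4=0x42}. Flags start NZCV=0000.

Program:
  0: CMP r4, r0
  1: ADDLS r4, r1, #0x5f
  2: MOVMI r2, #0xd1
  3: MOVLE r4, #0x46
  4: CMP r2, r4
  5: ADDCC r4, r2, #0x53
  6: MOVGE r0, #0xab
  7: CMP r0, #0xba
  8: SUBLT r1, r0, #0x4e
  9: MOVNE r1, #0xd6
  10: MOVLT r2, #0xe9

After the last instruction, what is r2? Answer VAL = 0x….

0: ✓ CMP  NZCV=0000
1: ✓ ADDLS  r4←0x76
2: · MOVMI
3: · MOVLE
4: ✓ CMP  NZCV=1000
5: ✓ ADDCC  r4←0xa2
6: · MOVGE
7: ✓ CMP  NZCV=0010
8: · SUBLT
9: ✓ MOVNE  r1←0xd6
10: · MOVLT

VAL = 0x4f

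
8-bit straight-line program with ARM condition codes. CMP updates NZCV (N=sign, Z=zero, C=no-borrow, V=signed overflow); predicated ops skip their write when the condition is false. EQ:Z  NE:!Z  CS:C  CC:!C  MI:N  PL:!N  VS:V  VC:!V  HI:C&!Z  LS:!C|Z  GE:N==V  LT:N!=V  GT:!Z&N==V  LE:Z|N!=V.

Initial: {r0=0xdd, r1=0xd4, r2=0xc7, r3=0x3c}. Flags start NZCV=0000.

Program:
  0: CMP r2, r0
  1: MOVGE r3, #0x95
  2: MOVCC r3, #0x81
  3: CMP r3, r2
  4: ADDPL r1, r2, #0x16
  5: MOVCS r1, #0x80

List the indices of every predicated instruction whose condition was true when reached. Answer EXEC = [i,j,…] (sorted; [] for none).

0: ✓ CMP  NZCV=1000
1: · MOVGE
2: ✓ MOVCC  r3←0x81
3: ✓ CMP  NZCV=1000
4: · ADDPL
5: · MOVCS

EXEC = [2]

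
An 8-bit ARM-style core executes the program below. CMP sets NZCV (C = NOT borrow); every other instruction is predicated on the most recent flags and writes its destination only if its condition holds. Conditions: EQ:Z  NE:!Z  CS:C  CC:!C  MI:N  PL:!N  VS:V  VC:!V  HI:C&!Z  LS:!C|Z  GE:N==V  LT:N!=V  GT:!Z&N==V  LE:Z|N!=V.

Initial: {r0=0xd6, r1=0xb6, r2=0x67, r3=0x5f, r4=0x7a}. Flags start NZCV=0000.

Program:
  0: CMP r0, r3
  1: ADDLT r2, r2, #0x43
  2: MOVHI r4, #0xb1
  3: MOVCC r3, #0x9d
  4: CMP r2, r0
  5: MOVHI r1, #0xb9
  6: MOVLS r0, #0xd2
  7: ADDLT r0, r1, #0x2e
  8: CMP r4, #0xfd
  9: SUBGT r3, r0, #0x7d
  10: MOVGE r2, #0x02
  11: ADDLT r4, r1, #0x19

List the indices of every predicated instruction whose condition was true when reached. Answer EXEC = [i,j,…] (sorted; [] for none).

EXEC = [1,2,6,7,11]

0: ✓ CMP  NZCV=0011
1: ✓ ADDLT  r2←0xaa
2: ✓ MOVHI  r4←0xb1
3: · MOVCC
4: ✓ CMP  NZCV=1000
5: · MOVHI
6: ✓ MOVLS  r0←0xd2
7: ✓ ADDLT  r0←0xe4
8: ✓ CMP  NZCV=1000
9: · SUBGT
10: · MOVGE
11: ✓ ADDLT  r4←0xcf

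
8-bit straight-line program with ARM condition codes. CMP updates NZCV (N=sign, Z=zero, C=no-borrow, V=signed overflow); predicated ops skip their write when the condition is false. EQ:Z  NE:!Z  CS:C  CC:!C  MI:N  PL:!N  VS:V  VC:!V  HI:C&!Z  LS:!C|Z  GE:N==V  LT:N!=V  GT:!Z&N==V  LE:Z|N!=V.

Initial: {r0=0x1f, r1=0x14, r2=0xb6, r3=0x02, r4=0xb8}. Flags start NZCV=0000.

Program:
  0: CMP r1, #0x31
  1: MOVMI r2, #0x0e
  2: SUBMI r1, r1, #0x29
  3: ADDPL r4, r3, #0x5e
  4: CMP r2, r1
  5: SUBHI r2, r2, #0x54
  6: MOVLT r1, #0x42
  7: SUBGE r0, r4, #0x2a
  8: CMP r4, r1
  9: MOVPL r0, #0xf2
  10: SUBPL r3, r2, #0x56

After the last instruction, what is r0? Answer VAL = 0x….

[0] flags=1000 → (cmp)
[1] flags=1000 MI?T → r2=0x0e
[2] flags=1000 MI?T → r1=0xeb
[3] flags=1000 PL?F → skip
[4] flags=0000 → (cmp)
[5] flags=0000 HI?F → skip
[6] flags=0000 LT?F → skip
[7] flags=0000 GE?T → r0=0x8e
[8] flags=1000 → (cmp)
[9] flags=1000 PL?F → skip
[10] flags=1000 PL?F → skip

VAL = 0x8e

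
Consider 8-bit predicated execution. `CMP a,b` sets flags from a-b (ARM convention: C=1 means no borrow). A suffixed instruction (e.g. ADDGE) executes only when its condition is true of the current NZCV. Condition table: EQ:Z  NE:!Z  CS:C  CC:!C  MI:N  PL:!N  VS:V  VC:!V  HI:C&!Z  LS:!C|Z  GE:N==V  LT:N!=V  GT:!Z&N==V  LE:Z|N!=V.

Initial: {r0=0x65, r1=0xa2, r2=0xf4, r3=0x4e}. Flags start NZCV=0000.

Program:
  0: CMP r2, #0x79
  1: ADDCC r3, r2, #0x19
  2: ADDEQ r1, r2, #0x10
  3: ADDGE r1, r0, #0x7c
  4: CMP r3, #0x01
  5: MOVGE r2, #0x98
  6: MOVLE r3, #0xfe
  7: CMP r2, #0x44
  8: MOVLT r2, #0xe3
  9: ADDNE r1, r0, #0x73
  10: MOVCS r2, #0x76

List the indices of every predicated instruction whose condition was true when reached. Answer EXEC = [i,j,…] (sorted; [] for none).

EXEC = [5,8,9,10]

0: ✓ CMP  NZCV=0011
1: · ADDCC
2: · ADDEQ
3: · ADDGE
4: ✓ CMP  NZCV=0010
5: ✓ MOVGE  r2←0x98
6: · MOVLE
7: ✓ CMP  NZCV=0011
8: ✓ MOVLT  r2←0xe3
9: ✓ ADDNE  r1←0xd8
10: ✓ MOVCS  r2←0x76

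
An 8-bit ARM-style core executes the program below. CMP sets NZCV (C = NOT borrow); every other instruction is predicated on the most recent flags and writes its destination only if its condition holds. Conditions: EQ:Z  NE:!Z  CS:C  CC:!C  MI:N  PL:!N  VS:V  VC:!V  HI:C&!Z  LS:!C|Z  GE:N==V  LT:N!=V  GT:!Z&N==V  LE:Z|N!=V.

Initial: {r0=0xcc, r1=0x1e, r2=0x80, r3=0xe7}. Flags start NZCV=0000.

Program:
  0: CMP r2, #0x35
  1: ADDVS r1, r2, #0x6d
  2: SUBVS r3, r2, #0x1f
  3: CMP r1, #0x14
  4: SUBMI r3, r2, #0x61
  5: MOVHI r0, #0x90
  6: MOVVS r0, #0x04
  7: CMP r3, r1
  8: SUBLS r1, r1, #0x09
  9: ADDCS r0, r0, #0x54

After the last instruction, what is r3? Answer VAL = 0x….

VAL = 0x1f

[0] flags=0011 → (cmp)
[1] flags=0011 VS?T → r1=0xed
[2] flags=0011 VS?T → r3=0x61
[3] flags=1010 → (cmp)
[4] flags=1010 MI?T → r3=0x1f
[5] flags=1010 HI?T → r0=0x90
[6] flags=1010 VS?F → skip
[7] flags=0000 → (cmp)
[8] flags=0000 LS?T → r1=0xe4
[9] flags=0000 CS?F → skip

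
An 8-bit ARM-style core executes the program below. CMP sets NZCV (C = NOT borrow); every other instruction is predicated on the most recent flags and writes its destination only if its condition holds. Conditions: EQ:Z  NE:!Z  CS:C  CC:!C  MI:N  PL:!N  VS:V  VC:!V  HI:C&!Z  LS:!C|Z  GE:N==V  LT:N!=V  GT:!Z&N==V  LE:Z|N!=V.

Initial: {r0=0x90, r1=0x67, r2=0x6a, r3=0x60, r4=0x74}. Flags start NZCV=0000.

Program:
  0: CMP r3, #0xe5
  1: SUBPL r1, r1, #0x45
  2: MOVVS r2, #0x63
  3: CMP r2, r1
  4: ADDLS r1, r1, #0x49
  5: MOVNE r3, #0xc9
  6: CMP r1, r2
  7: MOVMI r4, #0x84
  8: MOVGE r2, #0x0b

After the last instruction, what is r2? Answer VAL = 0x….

VAL = 0x6a

0: ✓ CMP  NZCV=0000
1: ✓ SUBPL  r1←0x22
2: · MOVVS
3: ✓ CMP  NZCV=0010
4: · ADDLS
5: ✓ MOVNE  r3←0xc9
6: ✓ CMP  NZCV=1000
7: ✓ MOVMI  r4←0x84
8: · MOVGE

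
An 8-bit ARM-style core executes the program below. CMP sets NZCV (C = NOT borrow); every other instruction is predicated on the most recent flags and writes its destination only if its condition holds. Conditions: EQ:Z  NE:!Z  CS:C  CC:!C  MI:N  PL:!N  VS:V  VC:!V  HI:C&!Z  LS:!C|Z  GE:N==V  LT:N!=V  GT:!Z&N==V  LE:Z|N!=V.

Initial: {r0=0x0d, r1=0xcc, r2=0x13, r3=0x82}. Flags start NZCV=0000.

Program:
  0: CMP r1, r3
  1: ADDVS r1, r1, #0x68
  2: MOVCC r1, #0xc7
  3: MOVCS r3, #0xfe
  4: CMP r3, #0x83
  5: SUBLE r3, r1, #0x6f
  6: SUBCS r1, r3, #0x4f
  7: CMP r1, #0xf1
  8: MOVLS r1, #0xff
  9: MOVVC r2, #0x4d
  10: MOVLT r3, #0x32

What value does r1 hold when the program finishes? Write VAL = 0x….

VAL = 0xff

0: ✓ CMP  NZCV=0010
1: · ADDVS
2: · MOVCC
3: ✓ MOVCS  r3←0xfe
4: ✓ CMP  NZCV=0010
5: · SUBLE
6: ✓ SUBCS  r1←0xaf
7: ✓ CMP  NZCV=1000
8: ✓ MOVLS  r1←0xff
9: ✓ MOVVC  r2←0x4d
10: ✓ MOVLT  r3←0x32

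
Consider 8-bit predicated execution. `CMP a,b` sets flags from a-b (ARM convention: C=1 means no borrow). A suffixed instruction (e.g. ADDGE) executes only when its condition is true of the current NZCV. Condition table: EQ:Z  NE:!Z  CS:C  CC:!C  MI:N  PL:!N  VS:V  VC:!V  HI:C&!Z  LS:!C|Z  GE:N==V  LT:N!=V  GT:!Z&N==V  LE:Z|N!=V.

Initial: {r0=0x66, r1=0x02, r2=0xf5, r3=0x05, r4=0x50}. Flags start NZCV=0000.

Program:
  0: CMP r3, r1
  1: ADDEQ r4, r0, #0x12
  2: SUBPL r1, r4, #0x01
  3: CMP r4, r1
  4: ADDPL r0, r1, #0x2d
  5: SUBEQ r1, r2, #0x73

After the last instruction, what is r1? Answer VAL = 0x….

VAL = 0x4f

0: ✓ CMP  NZCV=0010
1: · ADDEQ
2: ✓ SUBPL  r1←0x4f
3: ✓ CMP  NZCV=0010
4: ✓ ADDPL  r0←0x7c
5: · SUBEQ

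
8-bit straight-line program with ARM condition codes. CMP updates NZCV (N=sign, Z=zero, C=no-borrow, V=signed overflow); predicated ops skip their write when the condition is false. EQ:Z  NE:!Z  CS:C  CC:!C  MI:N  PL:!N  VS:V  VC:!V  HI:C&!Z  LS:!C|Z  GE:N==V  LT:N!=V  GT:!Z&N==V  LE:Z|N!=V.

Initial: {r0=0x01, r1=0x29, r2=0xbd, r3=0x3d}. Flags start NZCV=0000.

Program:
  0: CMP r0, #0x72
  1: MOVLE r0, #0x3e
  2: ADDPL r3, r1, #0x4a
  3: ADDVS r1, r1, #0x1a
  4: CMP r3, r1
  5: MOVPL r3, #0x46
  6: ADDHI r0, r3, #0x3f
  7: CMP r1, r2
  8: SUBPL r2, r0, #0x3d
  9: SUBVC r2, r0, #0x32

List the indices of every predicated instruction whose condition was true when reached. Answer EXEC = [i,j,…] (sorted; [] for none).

[0] flags=1000 → (cmp)
[1] flags=1000 LE?T → r0=0x3e
[2] flags=1000 PL?F → skip
[3] flags=1000 VS?F → skip
[4] flags=0010 → (cmp)
[5] flags=0010 PL?T → r3=0x46
[6] flags=0010 HI?T → r0=0x85
[7] flags=0000 → (cmp)
[8] flags=0000 PL?T → r2=0x48
[9] flags=0000 VC?T → r2=0x53

EXEC = [1,5,6,8,9]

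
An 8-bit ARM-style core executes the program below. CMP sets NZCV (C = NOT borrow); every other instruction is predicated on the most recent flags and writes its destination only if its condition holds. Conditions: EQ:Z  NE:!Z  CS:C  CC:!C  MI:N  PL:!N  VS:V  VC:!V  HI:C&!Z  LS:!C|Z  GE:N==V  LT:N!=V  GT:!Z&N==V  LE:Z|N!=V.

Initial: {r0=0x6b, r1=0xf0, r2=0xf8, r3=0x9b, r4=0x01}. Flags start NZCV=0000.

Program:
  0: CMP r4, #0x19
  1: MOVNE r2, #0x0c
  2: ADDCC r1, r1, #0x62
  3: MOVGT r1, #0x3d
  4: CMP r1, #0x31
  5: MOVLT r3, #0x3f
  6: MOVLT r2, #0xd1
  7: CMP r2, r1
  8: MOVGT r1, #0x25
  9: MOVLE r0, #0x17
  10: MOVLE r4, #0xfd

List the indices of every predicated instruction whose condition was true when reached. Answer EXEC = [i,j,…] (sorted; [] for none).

EXEC = [1,2,9,10]

[0] flags=1000 → (cmp)
[1] flags=1000 NE?T → r2=0x0c
[2] flags=1000 CC?T → r1=0x52
[3] flags=1000 GT?F → skip
[4] flags=0010 → (cmp)
[5] flags=0010 LT?F → skip
[6] flags=0010 LT?F → skip
[7] flags=1000 → (cmp)
[8] flags=1000 GT?F → skip
[9] flags=1000 LE?T → r0=0x17
[10] flags=1000 LE?T → r4=0xfd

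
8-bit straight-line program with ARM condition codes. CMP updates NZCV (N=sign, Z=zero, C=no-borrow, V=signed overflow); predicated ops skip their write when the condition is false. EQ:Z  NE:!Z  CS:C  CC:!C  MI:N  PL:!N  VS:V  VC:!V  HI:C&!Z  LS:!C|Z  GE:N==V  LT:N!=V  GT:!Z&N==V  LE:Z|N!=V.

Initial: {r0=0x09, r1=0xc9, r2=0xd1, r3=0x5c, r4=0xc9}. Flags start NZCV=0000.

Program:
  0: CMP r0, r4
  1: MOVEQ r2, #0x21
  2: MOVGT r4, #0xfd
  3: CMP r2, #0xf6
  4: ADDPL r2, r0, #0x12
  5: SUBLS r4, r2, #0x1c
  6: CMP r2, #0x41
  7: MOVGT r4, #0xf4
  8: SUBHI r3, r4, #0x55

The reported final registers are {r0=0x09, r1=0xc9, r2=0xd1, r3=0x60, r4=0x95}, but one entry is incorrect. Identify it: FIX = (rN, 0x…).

FIX = (r4, 0xb5)

0: ✓ CMP  NZCV=0000
1: · MOVEQ
2: ✓ MOVGT  r4←0xfd
3: ✓ CMP  NZCV=1000
4: · ADDPL
5: ✓ SUBLS  r4←0xb5
6: ✓ CMP  NZCV=1010
7: · MOVGT
8: ✓ SUBHI  r3←0x60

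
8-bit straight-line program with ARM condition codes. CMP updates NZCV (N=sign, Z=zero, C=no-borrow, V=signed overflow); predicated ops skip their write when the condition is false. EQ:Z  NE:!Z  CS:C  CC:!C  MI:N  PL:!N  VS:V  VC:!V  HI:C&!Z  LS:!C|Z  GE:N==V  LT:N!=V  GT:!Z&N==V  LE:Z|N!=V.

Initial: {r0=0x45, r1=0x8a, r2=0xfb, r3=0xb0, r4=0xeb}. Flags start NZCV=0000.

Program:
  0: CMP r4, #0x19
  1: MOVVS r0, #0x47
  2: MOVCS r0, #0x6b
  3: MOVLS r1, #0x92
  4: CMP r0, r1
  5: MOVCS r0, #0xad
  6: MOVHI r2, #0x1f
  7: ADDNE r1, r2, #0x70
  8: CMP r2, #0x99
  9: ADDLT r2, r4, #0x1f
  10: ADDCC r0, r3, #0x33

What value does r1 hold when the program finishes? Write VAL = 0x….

VAL = 0x6b

[0] flags=1010 → (cmp)
[1] flags=1010 VS?F → skip
[2] flags=1010 CS?T → r0=0x6b
[3] flags=1010 LS?F → skip
[4] flags=1001 → (cmp)
[5] flags=1001 CS?F → skip
[6] flags=1001 HI?F → skip
[7] flags=1001 NE?T → r1=0x6b
[8] flags=0010 → (cmp)
[9] flags=0010 LT?F → skip
[10] flags=0010 CC?F → skip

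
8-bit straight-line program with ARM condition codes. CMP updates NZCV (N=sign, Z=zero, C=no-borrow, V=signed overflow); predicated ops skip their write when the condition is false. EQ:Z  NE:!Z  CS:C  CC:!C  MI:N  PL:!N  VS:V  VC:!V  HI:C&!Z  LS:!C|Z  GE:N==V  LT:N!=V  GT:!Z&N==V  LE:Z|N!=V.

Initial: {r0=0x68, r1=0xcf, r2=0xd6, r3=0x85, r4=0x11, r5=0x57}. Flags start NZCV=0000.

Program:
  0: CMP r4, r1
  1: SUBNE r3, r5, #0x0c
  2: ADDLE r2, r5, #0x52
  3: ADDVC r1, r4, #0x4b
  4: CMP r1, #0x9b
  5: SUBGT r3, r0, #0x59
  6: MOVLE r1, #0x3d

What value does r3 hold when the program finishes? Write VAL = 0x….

[0] flags=0000 → (cmp)
[1] flags=0000 NE?T → r3=0x4b
[2] flags=0000 LE?F → skip
[3] flags=0000 VC?T → r1=0x5c
[4] flags=1001 → (cmp)
[5] flags=1001 GT?T → r3=0x0f
[6] flags=1001 LE?F → skip

VAL = 0x0f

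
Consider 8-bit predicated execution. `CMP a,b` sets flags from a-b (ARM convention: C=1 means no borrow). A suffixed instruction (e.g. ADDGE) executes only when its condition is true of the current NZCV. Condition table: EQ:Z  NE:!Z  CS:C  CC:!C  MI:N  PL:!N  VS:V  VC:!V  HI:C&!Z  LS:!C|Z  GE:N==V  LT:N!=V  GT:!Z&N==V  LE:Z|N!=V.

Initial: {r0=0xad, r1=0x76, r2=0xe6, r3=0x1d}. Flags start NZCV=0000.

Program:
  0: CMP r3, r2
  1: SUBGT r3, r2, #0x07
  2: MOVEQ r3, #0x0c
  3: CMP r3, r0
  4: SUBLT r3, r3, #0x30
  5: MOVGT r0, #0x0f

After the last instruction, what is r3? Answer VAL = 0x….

VAL = 0xdf

0: ✓ CMP  NZCV=0000
1: ✓ SUBGT  r3←0xdf
2: · MOVEQ
3: ✓ CMP  NZCV=0010
4: · SUBLT
5: ✓ MOVGT  r0←0x0f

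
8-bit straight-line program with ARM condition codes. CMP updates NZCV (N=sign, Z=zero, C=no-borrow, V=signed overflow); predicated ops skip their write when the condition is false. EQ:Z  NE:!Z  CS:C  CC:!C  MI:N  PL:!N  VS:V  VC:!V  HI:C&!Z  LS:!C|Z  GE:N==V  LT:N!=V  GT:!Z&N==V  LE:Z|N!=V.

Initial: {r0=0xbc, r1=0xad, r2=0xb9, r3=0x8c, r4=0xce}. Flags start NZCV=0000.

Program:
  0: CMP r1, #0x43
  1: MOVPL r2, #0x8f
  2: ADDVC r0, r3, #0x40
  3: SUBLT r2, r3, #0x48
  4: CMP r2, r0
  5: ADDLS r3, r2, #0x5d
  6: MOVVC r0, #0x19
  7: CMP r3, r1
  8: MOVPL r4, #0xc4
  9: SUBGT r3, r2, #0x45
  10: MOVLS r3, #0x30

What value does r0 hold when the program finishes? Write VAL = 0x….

0: ✓ CMP  NZCV=0011
1: ✓ MOVPL  r2←0x8f
2: · ADDVC
3: ✓ SUBLT  r2←0x44
4: ✓ CMP  NZCV=1001
5: ✓ ADDLS  r3←0xa1
6: · MOVVC
7: ✓ CMP  NZCV=1000
8: · MOVPL
9: · SUBGT
10: ✓ MOVLS  r3←0x30

VAL = 0xbc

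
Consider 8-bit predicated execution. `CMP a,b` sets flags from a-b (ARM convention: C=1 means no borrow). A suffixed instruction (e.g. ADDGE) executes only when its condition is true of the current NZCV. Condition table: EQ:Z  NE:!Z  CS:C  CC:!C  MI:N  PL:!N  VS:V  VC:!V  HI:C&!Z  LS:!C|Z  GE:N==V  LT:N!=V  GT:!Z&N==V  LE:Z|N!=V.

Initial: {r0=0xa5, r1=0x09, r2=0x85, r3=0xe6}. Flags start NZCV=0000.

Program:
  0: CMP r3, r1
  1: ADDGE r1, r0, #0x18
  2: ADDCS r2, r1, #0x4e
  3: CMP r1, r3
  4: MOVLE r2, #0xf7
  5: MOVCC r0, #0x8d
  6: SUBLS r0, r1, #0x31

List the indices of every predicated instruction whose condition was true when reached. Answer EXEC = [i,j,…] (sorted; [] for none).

EXEC = [2,5,6]

0: ✓ CMP  NZCV=1010
1: · ADDGE
2: ✓ ADDCS  r2←0x57
3: ✓ CMP  NZCV=0000
4: · MOVLE
5: ✓ MOVCC  r0←0x8d
6: ✓ SUBLS  r0←0xd8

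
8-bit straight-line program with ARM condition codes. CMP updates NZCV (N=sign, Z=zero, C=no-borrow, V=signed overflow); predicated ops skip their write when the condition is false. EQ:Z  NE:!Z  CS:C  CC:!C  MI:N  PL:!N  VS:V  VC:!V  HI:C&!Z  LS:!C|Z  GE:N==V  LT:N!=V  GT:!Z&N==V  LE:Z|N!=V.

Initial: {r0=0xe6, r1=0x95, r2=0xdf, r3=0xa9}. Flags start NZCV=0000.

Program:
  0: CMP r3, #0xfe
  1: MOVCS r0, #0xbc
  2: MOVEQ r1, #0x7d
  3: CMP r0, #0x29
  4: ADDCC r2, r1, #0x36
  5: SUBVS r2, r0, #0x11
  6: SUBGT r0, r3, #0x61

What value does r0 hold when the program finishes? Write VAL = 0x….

[0] flags=1000 → (cmp)
[1] flags=1000 CS?F → skip
[2] flags=1000 EQ?F → skip
[3] flags=1010 → (cmp)
[4] flags=1010 CC?F → skip
[5] flags=1010 VS?F → skip
[6] flags=1010 GT?F → skip

VAL = 0xe6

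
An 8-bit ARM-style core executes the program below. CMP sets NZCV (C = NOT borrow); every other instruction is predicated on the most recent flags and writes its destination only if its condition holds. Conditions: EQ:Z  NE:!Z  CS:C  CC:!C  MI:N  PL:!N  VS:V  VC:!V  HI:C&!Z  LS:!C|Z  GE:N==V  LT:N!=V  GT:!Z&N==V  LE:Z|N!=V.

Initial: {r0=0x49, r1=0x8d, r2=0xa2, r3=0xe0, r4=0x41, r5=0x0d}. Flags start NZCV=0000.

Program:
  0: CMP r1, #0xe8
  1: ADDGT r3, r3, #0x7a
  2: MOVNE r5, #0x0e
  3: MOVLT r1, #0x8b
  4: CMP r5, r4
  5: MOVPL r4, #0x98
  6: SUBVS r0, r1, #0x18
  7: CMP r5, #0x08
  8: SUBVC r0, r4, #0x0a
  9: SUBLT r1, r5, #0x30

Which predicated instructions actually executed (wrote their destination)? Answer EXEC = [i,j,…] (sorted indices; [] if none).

0: ✓ CMP  NZCV=1000
1: · ADDGT
2: ✓ MOVNE  r5←0x0e
3: ✓ MOVLT  r1←0x8b
4: ✓ CMP  NZCV=1000
5: · MOVPL
6: · SUBVS
7: ✓ CMP  NZCV=0010
8: ✓ SUBVC  r0←0x37
9: · SUBLT

EXEC = [2,3,8]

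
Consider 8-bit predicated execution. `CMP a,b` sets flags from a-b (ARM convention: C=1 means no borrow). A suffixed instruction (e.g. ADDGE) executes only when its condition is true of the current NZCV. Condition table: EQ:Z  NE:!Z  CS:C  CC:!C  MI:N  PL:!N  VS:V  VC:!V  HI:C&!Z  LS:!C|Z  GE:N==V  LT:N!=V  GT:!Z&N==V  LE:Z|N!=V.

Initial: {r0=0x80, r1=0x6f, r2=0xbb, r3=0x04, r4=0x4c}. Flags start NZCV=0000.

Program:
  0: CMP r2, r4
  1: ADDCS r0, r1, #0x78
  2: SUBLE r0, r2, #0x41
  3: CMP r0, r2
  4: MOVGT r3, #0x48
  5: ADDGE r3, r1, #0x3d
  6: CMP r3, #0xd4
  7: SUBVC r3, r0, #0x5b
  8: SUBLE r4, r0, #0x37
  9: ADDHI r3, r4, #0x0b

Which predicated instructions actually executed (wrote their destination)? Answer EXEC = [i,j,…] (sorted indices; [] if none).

0: ✓ CMP  NZCV=0011
1: ✓ ADDCS  r0←0xe7
2: ✓ SUBLE  r0←0x7a
3: ✓ CMP  NZCV=1001
4: ✓ MOVGT  r3←0x48
5: ✓ ADDGE  r3←0xac
6: ✓ CMP  NZCV=1000
7: ✓ SUBVC  r3←0x1f
8: ✓ SUBLE  r4←0x43
9: · ADDHI

EXEC = [1,2,4,5,7,8]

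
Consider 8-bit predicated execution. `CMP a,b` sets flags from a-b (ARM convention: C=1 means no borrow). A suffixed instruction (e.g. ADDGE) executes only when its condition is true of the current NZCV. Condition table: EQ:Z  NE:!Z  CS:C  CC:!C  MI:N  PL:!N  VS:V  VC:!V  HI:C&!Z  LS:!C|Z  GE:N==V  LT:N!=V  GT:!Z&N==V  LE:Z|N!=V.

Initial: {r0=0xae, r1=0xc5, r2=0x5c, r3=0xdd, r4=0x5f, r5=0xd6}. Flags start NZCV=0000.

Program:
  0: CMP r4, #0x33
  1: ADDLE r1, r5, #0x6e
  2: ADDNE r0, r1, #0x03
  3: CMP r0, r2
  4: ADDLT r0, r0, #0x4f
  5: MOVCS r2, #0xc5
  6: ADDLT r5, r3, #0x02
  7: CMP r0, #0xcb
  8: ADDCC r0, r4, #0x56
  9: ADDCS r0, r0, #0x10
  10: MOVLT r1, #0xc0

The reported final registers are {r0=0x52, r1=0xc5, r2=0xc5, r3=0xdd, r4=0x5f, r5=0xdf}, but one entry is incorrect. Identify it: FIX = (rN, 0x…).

FIX = (r0, 0xb5)

0: ✓ CMP  NZCV=0010
1: · ADDLE
2: ✓ ADDNE  r0←0xc8
3: ✓ CMP  NZCV=0011
4: ✓ ADDLT  r0←0x17
5: ✓ MOVCS  r2←0xc5
6: ✓ ADDLT  r5←0xdf
7: ✓ CMP  NZCV=0000
8: ✓ ADDCC  r0←0xb5
9: · ADDCS
10: · MOVLT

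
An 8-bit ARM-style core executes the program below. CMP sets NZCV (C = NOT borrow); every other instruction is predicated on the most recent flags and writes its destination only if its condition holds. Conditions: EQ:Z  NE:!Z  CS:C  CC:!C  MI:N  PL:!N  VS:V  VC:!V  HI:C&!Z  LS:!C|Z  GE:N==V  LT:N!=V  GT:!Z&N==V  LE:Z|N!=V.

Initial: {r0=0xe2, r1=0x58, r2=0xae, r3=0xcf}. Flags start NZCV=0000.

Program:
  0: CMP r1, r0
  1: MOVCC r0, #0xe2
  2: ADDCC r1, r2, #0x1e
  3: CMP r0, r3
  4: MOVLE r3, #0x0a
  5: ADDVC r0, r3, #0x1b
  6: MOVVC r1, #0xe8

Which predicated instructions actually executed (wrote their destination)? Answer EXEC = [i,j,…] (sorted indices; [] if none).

EXEC = [1,2,5,6]

[0] flags=0000 → (cmp)
[1] flags=0000 CC?T → r0=0xe2
[2] flags=0000 CC?T → r1=0xcc
[3] flags=0010 → (cmp)
[4] flags=0010 LE?F → skip
[5] flags=0010 VC?T → r0=0xea
[6] flags=0010 VC?T → r1=0xe8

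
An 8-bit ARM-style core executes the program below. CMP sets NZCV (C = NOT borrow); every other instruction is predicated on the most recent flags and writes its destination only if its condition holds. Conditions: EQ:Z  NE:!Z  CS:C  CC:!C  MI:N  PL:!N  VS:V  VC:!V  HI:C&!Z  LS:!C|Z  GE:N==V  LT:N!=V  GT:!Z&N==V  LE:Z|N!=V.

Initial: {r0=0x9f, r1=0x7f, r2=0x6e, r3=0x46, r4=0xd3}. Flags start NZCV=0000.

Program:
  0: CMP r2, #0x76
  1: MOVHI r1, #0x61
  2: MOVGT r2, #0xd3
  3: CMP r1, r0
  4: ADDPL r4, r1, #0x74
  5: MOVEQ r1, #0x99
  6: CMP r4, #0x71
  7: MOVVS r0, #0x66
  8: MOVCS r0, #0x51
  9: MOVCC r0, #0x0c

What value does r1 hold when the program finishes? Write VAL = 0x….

0: ✓ CMP  NZCV=1000
1: · MOVHI
2: · MOVGT
3: ✓ CMP  NZCV=1001
4: · ADDPL
5: · MOVEQ
6: ✓ CMP  NZCV=0011
7: ✓ MOVVS  r0←0x66
8: ✓ MOVCS  r0←0x51
9: · MOVCC

VAL = 0x7f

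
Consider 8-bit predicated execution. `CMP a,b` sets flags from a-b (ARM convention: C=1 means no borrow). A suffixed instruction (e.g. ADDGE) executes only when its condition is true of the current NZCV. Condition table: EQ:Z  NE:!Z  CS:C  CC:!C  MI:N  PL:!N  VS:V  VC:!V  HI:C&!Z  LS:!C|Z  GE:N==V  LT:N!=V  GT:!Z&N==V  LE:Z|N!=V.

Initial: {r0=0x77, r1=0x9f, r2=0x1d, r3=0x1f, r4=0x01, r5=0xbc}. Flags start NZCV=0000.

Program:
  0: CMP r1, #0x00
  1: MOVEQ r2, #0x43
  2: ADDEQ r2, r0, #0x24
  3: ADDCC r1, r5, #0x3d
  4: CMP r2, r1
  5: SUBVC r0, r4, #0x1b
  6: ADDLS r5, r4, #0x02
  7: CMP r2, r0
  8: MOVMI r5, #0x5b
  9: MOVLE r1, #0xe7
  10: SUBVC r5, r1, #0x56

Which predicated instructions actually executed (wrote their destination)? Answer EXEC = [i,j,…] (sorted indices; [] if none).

[0] flags=1010 → (cmp)
[1] flags=1010 EQ?F → skip
[2] flags=1010 EQ?F → skip
[3] flags=1010 CC?F → skip
[4] flags=0000 → (cmp)
[5] flags=0000 VC?T → r0=0xe6
[6] flags=0000 LS?T → r5=0x03
[7] flags=0000 → (cmp)
[8] flags=0000 MI?F → skip
[9] flags=0000 LE?F → skip
[10] flags=0000 VC?T → r5=0x49

EXEC = [5,6,10]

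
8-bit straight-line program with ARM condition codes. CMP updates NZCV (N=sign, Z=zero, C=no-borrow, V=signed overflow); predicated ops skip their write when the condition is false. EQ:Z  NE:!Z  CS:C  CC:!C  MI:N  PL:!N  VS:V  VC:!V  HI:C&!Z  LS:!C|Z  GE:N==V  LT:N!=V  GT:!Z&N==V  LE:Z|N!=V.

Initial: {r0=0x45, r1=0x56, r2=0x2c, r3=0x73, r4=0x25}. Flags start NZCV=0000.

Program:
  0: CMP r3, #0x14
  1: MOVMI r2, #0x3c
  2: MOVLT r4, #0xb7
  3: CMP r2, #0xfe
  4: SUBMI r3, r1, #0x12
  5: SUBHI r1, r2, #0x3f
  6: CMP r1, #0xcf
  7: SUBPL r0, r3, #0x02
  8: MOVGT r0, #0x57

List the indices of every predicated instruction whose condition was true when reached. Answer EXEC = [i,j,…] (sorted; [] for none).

[0] flags=0010 → (cmp)
[1] flags=0010 MI?F → skip
[2] flags=0010 LT?F → skip
[3] flags=0000 → (cmp)
[4] flags=0000 MI?F → skip
[5] flags=0000 HI?F → skip
[6] flags=1001 → (cmp)
[7] flags=1001 PL?F → skip
[8] flags=1001 GT?T → r0=0x57

EXEC = [8]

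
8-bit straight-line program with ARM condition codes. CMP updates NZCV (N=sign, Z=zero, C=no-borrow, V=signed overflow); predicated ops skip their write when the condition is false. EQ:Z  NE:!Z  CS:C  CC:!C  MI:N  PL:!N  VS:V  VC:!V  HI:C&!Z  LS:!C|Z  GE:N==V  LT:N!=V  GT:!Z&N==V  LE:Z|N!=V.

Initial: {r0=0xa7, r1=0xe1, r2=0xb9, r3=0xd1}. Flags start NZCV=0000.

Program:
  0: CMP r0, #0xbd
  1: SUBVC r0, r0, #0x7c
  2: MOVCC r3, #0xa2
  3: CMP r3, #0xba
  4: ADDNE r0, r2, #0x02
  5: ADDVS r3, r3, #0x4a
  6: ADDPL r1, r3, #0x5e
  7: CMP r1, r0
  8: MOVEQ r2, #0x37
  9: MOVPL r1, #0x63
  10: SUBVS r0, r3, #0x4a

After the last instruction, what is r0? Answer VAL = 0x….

VAL = 0xbb

[0] flags=1000 → (cmp)
[1] flags=1000 VC?T → r0=0x2b
[2] flags=1000 CC?T → r3=0xa2
[3] flags=1000 → (cmp)
[4] flags=1000 NE?T → r0=0xbb
[5] flags=1000 VS?F → skip
[6] flags=1000 PL?F → skip
[7] flags=0010 → (cmp)
[8] flags=0010 EQ?F → skip
[9] flags=0010 PL?T → r1=0x63
[10] flags=0010 VS?F → skip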